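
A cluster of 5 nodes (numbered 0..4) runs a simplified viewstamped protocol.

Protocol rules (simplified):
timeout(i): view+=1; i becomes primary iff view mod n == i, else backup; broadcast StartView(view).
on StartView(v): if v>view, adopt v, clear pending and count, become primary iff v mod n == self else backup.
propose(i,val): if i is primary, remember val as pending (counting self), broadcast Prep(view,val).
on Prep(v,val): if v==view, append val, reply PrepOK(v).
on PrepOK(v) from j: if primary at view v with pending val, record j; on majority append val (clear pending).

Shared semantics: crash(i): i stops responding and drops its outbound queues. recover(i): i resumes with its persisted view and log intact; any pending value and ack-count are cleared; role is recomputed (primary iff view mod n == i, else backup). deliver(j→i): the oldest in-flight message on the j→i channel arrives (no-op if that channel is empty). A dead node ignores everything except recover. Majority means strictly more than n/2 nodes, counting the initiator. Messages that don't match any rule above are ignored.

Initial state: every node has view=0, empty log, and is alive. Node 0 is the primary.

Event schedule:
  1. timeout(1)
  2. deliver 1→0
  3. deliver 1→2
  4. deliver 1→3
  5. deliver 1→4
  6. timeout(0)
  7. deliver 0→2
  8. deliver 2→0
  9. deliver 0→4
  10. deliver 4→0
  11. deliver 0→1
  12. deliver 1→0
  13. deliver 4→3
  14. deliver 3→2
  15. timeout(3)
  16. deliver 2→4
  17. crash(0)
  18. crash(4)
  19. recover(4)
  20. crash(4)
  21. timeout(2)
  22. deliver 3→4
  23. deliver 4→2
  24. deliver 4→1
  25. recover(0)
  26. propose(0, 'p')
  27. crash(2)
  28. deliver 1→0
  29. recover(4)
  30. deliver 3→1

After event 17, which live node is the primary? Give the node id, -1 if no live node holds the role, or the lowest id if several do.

2

e1 timeout(1): 1[prim,v=1,-]
e2 deliver 1→0: 0[back,v=1,-]
e3 deliver 1→2: 2[back,v=1,-]
e4 deliver 1→3: 3[back,v=1,-]
e5 deliver 1→4: 4[back,v=1,-]
e6 timeout(0): 0[back,v=2,-]
e7 deliver 0→2: 2[prim,v=2,-]
e8 deliver 2→0: ·
e9 deliver 0→4: 4[back,v=2,-]
e10 deliver 4→0: ·
e11 deliver 0→1: 1[back,v=2,-]
e12 deliver 1→0: ·
e13 deliver 4→3: ·
e14 deliver 3→2: ·
e15 timeout(3): 3[back,v=2,-]
e16 deliver 2→4: ·
e17 crash(0): 0[✗back,v=2,-]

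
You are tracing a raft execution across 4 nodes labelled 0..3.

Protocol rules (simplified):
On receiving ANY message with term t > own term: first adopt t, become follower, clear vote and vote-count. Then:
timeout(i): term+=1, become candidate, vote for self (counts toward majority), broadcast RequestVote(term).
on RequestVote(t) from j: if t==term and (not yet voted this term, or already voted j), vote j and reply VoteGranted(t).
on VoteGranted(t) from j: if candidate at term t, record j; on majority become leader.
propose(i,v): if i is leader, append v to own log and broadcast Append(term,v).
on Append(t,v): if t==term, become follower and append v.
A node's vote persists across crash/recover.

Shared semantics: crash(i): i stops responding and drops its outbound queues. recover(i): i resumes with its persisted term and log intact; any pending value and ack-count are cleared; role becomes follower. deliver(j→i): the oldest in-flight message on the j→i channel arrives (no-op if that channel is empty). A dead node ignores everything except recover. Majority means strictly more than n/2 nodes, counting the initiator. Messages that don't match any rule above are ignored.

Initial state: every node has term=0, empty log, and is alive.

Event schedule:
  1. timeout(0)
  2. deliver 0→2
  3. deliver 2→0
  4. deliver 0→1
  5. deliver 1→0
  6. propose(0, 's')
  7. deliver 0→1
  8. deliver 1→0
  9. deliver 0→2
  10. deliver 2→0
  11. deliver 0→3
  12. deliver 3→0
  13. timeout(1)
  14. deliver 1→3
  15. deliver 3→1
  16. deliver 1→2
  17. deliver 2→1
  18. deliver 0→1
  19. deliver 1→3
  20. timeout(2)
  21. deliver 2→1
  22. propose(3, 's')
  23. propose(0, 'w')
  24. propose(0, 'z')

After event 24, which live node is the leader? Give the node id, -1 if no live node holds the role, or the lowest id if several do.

0

after 1 — timeout(0): n0:cand/t1/[-]
after 2 — deliver 0→2: n2:foll/t1/[-]
after 3 — deliver 2→0: ·
after 4 — deliver 0→1: n1:foll/t1/[-]
after 5 — deliver 1→0: n0:lead/t1/[-]
after 6 — propose(0,'s'): n0:lead/t1/[s]
after 7 — deliver 0→1: n1:foll/t1/[s]
after 8 — deliver 1→0: ·
after 9 — deliver 0→2: n2:foll/t1/[s]
after 10 — deliver 2→0: ·
after 11 — deliver 0→3: n3:foll/t1/[-]
after 12 — deliver 3→0: ·
after 13 — timeout(1): n1:cand/t2/[s]
after 14 — deliver 1→3: n3:foll/t2/[-]
after 15 — deliver 3→1: ·
after 16 — deliver 1→2: n2:foll/t2/[s]
after 17 — deliver 2→1: n1:lead/t2/[s]
after 18 — deliver 0→1: ·
after 19 — deliver 1→3: ·
after 20 — timeout(2): n2:cand/t3/[s]
after 21 — deliver 2→1: n1:foll/t3/[s]
after 22 — propose(3,'s'): ·
after 23 — propose(0,'w'): n0:lead/t1/[s,w]
after 24 — propose(0,'z'): n0:lead/t1/[s,w,z]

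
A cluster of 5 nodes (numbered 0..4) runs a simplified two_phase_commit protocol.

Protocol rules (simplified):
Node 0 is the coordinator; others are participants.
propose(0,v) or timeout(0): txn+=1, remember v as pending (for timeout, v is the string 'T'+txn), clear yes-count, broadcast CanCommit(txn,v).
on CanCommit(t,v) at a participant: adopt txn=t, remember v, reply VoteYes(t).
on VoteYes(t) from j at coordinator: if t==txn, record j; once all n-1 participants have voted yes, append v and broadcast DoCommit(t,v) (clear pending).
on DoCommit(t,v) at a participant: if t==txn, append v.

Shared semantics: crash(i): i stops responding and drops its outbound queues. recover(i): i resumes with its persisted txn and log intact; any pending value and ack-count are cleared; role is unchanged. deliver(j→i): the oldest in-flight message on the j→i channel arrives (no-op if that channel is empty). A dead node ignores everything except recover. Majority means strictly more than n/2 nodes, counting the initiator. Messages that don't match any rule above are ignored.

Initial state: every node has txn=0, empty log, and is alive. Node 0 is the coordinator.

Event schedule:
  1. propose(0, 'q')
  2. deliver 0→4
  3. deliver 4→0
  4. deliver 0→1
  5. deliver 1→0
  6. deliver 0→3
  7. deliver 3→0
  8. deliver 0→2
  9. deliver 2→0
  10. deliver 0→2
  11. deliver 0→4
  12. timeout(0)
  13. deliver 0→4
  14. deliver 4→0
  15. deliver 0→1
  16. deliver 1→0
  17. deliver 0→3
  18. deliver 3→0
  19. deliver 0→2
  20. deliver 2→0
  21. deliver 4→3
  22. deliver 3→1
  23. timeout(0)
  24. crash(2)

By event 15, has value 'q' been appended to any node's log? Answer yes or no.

yes

[1] propose(0,'q') → N0(coor t1 [-])
[2] deliver 0→4 → N4(part t1 [-])
[3] deliver 4→0 → ∅
[4] deliver 0→1 → N1(part t1 [-])
[5] deliver 1→0 → ∅
[6] deliver 0→3 → N3(part t1 [-])
[7] deliver 3→0 → ∅
[8] deliver 0→2 → N2(part t1 [-])
[9] deliver 2→0 → N0(coor t1 [q])
[10] deliver 0→2 → N2(part t1 [q])
[11] deliver 0→4 → N4(part t1 [q])
[12] timeout(0) → N0(coor t2 [q])
[13] deliver 0→4 → N4(part t2 [q])
[14] deliver 4→0 → ∅
[15] deliver 0→1 → N1(part t1 [q])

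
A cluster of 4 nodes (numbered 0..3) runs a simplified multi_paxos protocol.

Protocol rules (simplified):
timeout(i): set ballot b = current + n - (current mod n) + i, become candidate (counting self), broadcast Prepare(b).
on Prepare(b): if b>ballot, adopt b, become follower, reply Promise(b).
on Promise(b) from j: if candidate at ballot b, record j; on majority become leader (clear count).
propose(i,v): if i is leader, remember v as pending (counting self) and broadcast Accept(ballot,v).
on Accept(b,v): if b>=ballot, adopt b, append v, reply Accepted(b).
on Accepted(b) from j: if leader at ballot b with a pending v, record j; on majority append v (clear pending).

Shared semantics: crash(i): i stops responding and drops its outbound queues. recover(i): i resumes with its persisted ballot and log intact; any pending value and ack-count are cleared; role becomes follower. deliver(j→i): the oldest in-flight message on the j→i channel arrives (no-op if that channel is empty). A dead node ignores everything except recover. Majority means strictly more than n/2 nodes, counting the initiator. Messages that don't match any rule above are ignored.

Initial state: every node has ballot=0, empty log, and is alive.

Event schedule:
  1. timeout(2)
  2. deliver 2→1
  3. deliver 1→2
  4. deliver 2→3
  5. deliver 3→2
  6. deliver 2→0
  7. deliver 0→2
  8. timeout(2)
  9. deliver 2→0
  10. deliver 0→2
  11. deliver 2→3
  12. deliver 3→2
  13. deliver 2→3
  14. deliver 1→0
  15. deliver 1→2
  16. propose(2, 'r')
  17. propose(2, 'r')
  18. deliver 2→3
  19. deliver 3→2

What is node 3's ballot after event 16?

10

e1 timeout(2): 2[cand,b=6,-]
e2 deliver 2→1: 1[foll,b=6,-]
e3 deliver 1→2: ·
e4 deliver 2→3: 3[foll,b=6,-]
e5 deliver 3→2: 2[lead,b=6,-]
e6 deliver 2→0: 0[foll,b=6,-]
e7 deliver 0→2: ·
e8 timeout(2): 2[cand,b=10,-]
e9 deliver 2→0: 0[foll,b=10,-]
e10 deliver 0→2: ·
e11 deliver 2→3: 3[foll,b=10,-]
e12 deliver 3→2: 2[lead,b=10,-]
e13 deliver 2→3: ·
e14 deliver 1→0: ·
e15 deliver 1→2: ·
e16 propose(2,'r'): ·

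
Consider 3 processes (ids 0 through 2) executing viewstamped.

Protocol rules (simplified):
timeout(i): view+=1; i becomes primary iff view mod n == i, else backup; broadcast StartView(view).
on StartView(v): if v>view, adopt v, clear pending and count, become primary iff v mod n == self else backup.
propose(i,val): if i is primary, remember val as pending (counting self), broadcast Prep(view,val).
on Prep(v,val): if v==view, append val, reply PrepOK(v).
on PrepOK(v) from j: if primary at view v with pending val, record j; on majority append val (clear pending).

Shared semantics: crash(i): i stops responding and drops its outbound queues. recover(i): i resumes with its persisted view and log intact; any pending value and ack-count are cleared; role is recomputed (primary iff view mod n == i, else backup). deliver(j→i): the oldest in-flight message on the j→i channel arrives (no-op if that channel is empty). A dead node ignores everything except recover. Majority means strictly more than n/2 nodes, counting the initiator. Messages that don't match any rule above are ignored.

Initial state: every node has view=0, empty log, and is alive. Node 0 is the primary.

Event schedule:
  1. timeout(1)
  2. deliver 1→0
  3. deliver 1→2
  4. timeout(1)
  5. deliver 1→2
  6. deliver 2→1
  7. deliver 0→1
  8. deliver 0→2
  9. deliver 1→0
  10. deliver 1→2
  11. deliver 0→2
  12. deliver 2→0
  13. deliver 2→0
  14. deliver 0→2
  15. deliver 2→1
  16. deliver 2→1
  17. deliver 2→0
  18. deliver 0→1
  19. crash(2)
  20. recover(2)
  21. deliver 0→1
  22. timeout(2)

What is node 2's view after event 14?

step 1 timeout(1): 1={prim,v=1,log=-}
step 2 deliver 1→0: 0={back,v=1,log=-}
step 3 deliver 1→2: 2={back,v=1,log=-}
step 4 timeout(1): 1={back,v=2,log=-}
step 5 deliver 1→2: 2={prim,v=2,log=-}
step 6 deliver 2→1: —
step 7 deliver 0→1: —
step 8 deliver 0→2: —
step 9 deliver 1→0: 0={back,v=2,log=-}
step 10 deliver 1→2: —
step 11 deliver 0→2: —
step 12 deliver 2→0: —
step 13 deliver 2→0: —
step 14 deliver 0→2: —

2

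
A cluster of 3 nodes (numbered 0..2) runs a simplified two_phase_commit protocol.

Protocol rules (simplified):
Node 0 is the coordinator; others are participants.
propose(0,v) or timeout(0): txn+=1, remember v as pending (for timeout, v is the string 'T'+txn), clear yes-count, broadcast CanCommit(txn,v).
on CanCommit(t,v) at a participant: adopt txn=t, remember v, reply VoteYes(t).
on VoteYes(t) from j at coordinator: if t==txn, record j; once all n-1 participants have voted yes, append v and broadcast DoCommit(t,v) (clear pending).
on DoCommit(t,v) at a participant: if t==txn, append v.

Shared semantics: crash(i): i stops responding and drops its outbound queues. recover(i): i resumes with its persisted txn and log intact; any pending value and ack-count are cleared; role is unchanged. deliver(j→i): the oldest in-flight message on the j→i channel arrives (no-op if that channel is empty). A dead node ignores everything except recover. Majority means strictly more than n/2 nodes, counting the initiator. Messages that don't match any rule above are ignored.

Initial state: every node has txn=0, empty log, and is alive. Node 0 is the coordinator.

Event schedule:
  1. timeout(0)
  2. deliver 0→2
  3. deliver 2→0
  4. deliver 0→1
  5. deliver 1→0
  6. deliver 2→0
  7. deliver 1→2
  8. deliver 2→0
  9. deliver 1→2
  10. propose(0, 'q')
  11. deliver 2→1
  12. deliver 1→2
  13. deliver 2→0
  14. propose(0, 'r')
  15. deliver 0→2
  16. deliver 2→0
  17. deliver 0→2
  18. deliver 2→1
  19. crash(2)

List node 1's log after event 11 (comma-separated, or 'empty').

after 1 — timeout(0): n0:coor/t1/[-]
after 2 — deliver 0→2: n2:part/t1/[-]
after 3 — deliver 2→0: ·
after 4 — deliver 0→1: n1:part/t1/[-]
after 5 — deliver 1→0: n0:coor/t1/[T1]
after 6 — deliver 2→0: ·
after 7 — deliver 1→2: ·
after 8 — deliver 2→0: ·
after 9 — deliver 1→2: ·
after 10 — propose(0,'q'): n0:coor/t2/[T1]
after 11 — deliver 2→1: ·

empty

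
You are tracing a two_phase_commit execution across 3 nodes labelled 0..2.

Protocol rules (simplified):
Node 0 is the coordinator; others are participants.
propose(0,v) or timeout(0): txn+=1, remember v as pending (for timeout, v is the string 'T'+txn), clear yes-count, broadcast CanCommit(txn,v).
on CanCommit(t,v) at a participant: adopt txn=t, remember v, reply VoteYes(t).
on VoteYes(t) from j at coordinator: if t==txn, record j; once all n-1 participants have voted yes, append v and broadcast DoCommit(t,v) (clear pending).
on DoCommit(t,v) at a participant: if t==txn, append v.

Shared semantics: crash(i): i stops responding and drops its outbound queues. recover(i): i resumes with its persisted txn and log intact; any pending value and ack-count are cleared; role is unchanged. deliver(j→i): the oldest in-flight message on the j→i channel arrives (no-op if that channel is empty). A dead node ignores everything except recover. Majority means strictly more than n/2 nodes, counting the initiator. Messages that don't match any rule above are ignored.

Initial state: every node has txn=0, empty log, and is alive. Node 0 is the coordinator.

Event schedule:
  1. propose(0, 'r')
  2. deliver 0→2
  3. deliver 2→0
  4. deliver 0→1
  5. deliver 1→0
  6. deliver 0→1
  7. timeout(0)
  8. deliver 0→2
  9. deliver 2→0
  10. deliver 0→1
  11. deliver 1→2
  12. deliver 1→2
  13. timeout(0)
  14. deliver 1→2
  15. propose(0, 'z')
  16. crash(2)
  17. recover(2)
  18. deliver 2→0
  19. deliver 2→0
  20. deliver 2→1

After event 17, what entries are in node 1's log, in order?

step 1 propose(0,'r'): 0={coor,t=1,log=-}
step 2 deliver 0→2: 2={part,t=1,log=-}
step 3 deliver 2→0: —
step 4 deliver 0→1: 1={part,t=1,log=-}
step 5 deliver 1→0: 0={coor,t=1,log=r}
step 6 deliver 0→1: 1={part,t=1,log=r}
step 7 timeout(0): 0={coor,t=2,log=r}
step 8 deliver 0→2: 2={part,t=1,log=r}
step 9 deliver 2→0: —
step 10 deliver 0→1: 1={part,t=2,log=r}
step 11 deliver 1→2: —
step 12 deliver 1→2: —
step 13 timeout(0): 0={coor,t=3,log=r}
step 14 deliver 1→2: —
step 15 propose(0,'z'): 0={coor,t=4,log=r}
step 16 crash(2): 2={✗part,t=1,log=r}
step 17 recover(2): 2={part,t=1,log=r}

r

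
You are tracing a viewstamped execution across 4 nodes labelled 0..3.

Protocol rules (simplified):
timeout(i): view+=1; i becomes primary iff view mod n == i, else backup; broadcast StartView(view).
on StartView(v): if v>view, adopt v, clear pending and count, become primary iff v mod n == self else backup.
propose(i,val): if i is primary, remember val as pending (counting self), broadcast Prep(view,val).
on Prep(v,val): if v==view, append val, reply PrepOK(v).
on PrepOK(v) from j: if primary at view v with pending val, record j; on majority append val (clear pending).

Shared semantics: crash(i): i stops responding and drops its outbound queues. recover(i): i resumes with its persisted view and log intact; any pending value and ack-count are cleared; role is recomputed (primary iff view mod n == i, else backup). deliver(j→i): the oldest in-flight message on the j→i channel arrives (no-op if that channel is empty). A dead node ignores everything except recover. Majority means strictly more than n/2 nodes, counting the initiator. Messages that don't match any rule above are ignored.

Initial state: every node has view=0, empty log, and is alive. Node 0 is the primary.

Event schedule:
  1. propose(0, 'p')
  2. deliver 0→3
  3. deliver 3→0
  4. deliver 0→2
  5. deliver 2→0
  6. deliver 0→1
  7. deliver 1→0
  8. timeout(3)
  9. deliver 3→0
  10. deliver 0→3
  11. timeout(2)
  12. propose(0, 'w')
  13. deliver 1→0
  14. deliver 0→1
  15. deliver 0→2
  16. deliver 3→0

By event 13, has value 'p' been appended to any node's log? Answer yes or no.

e1 propose(0,'p'): ·
e2 deliver 0→3: 3[back,v=0,p]
e3 deliver 3→0: ·
e4 deliver 0→2: 2[back,v=0,p]
e5 deliver 2→0: 0[prim,v=0,p]
e6 deliver 0→1: 1[back,v=0,p]
e7 deliver 1→0: ·
e8 timeout(3): 3[back,v=1,p]
e9 deliver 3→0: 0[back,v=1,p]
e10 deliver 0→3: ·
e11 timeout(2): 2[back,v=1,p]
e12 propose(0,'w'): ·
e13 deliver 1→0: ·

yes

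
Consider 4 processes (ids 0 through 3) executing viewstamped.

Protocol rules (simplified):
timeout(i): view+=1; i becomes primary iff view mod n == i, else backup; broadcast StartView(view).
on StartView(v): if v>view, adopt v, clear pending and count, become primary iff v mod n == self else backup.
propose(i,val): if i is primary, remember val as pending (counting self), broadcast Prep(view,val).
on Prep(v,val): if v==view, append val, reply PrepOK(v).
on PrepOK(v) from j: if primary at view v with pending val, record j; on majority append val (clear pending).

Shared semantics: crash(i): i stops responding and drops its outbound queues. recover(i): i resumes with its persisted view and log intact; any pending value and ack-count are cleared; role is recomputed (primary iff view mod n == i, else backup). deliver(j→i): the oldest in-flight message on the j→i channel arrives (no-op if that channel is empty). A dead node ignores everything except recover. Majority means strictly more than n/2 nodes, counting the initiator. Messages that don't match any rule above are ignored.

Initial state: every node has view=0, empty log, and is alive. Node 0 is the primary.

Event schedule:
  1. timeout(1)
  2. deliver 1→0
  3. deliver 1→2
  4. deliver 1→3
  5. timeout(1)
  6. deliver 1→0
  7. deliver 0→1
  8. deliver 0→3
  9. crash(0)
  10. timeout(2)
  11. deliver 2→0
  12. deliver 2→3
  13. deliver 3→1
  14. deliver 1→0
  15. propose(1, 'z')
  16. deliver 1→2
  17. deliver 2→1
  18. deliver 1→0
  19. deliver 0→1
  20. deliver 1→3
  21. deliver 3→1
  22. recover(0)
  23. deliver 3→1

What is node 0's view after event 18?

step 1 timeout(1): 1={prim,v=1,log=-}
step 2 deliver 1→0: 0={back,v=1,log=-}
step 3 deliver 1→2: 2={back,v=1,log=-}
step 4 deliver 1→3: 3={back,v=1,log=-}
step 5 timeout(1): 1={back,v=2,log=-}
step 6 deliver 1→0: 0={back,v=2,log=-}
step 7 deliver 0→1: —
step 8 deliver 0→3: —
step 9 crash(0): 0={✗back,v=2,log=-}
step 10 timeout(2): 2={prim,v=2,log=-}
step 11 deliver 2→0: —
step 12 deliver 2→3: 3={back,v=2,log=-}
step 13 deliver 3→1: —
step 14 deliver 1→0: —
step 15 propose(1,'z'): —
step 16 deliver 1→2: —
step 17 deliver 2→1: —
step 18 deliver 1→0: —

2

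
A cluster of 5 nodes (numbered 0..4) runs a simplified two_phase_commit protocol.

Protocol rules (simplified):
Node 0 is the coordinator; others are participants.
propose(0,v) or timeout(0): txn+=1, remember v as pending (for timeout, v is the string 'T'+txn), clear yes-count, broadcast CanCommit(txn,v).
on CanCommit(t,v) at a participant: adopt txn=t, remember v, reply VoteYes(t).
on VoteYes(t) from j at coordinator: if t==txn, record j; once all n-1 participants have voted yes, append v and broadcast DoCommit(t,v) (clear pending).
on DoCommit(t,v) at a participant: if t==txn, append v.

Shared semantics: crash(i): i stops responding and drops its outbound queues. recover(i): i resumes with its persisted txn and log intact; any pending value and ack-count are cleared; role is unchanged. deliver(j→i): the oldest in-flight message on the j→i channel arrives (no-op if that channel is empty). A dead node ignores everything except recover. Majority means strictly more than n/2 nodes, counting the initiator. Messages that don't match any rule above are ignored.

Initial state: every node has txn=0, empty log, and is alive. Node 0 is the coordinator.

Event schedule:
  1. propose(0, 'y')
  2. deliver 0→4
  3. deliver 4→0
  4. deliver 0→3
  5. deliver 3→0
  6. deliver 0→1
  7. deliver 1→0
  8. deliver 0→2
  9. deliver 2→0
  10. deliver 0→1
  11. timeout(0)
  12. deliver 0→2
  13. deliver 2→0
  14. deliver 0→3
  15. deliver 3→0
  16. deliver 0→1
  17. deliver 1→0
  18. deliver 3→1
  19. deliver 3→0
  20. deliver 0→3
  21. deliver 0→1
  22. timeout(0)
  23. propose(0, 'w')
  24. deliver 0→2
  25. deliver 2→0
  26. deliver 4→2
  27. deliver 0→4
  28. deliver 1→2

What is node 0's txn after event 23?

4

[1] propose(0,'y') → N0(coor t1 [-])
[2] deliver 0→4 → N4(part t1 [-])
[3] deliver 4→0 → ∅
[4] deliver 0→3 → N3(part t1 [-])
[5] deliver 3→0 → ∅
[6] deliver 0→1 → N1(part t1 [-])
[7] deliver 1→0 → ∅
[8] deliver 0→2 → N2(part t1 [-])
[9] deliver 2→0 → N0(coor t1 [y])
[10] deliver 0→1 → N1(part t1 [y])
[11] timeout(0) → N0(coor t2 [y])
[12] deliver 0→2 → N2(part t1 [y])
[13] deliver 2→0 → ∅
[14] deliver 0→3 → N3(part t1 [y])
[15] deliver 3→0 → ∅
[16] deliver 0→1 → N1(part t2 [y])
[17] deliver 1→0 → ∅
[18] deliver 3→1 → ∅
[19] deliver 3→0 → ∅
[20] deliver 0→3 → N3(part t2 [y])
[21] deliver 0→1 → ∅
[22] timeout(0) → N0(coor t3 [y])
[23] propose(0,'w') → N0(coor t4 [y])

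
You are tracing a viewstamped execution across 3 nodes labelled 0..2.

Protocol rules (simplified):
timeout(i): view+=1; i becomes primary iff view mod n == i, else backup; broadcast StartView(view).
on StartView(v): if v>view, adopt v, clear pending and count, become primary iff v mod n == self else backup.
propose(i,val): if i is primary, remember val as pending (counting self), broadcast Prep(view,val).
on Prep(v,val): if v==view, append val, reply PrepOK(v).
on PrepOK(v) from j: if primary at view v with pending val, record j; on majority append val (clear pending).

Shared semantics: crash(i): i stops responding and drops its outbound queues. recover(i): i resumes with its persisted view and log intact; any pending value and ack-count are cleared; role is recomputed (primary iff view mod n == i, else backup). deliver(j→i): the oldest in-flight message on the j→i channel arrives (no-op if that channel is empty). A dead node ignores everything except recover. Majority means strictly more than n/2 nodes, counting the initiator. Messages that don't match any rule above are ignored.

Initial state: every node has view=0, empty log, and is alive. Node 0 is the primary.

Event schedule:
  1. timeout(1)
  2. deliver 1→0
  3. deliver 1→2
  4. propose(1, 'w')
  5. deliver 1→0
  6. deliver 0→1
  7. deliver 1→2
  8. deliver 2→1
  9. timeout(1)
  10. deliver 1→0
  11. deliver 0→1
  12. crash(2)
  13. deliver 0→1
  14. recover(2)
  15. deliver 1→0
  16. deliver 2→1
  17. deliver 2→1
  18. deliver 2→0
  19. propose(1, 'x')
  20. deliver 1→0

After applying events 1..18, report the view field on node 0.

2

step 1 timeout(1): 1={prim,v=1,log=-}
step 2 deliver 1→0: 0={back,v=1,log=-}
step 3 deliver 1→2: 2={back,v=1,log=-}
step 4 propose(1,'w'): —
step 5 deliver 1→0: 0={back,v=1,log=w}
step 6 deliver 0→1: 1={prim,v=1,log=w}
step 7 deliver 1→2: 2={back,v=1,log=w}
step 8 deliver 2→1: —
step 9 timeout(1): 1={back,v=2,log=w}
step 10 deliver 1→0: 0={back,v=2,log=w}
step 11 deliver 0→1: —
step 12 crash(2): 2={✗back,v=1,log=w}
step 13 deliver 0→1: —
step 14 recover(2): 2={back,v=1,log=w}
step 15 deliver 1→0: —
step 16 deliver 2→1: —
step 17 deliver 2→1: —
step 18 deliver 2→0: —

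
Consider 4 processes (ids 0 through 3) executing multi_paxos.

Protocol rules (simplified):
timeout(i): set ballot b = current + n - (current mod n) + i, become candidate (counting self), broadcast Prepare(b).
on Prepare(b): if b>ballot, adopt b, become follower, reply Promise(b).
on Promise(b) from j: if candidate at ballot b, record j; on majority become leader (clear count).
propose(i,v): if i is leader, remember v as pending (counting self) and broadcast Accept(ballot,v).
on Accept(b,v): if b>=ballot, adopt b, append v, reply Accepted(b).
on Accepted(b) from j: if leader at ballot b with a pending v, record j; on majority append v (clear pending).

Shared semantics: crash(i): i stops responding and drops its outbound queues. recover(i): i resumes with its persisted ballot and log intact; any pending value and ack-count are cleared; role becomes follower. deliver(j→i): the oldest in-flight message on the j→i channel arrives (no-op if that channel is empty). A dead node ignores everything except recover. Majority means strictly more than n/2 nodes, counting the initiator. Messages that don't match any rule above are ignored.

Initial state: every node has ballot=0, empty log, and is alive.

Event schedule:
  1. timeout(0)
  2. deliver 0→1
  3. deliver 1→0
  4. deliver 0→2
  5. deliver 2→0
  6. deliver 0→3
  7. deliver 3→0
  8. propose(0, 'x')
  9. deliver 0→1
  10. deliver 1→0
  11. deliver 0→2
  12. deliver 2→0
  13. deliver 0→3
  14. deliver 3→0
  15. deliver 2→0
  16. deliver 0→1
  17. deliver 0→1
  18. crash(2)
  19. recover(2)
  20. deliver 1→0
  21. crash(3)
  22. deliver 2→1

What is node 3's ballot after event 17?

4

e1 timeout(0): 0[cand,b=4,-]
e2 deliver 0→1: 1[foll,b=4,-]
e3 deliver 1→0: ·
e4 deliver 0→2: 2[foll,b=4,-]
e5 deliver 2→0: 0[lead,b=4,-]
e6 deliver 0→3: 3[foll,b=4,-]
e7 deliver 3→0: ·
e8 propose(0,'x'): ·
e9 deliver 0→1: 1[foll,b=4,x]
e10 deliver 1→0: ·
e11 deliver 0→2: 2[foll,b=4,x]
e12 deliver 2→0: 0[lead,b=4,x]
e13 deliver 0→3: 3[foll,b=4,x]
e14 deliver 3→0: ·
e15 deliver 2→0: ·
e16 deliver 0→1: ·
e17 deliver 0→1: ·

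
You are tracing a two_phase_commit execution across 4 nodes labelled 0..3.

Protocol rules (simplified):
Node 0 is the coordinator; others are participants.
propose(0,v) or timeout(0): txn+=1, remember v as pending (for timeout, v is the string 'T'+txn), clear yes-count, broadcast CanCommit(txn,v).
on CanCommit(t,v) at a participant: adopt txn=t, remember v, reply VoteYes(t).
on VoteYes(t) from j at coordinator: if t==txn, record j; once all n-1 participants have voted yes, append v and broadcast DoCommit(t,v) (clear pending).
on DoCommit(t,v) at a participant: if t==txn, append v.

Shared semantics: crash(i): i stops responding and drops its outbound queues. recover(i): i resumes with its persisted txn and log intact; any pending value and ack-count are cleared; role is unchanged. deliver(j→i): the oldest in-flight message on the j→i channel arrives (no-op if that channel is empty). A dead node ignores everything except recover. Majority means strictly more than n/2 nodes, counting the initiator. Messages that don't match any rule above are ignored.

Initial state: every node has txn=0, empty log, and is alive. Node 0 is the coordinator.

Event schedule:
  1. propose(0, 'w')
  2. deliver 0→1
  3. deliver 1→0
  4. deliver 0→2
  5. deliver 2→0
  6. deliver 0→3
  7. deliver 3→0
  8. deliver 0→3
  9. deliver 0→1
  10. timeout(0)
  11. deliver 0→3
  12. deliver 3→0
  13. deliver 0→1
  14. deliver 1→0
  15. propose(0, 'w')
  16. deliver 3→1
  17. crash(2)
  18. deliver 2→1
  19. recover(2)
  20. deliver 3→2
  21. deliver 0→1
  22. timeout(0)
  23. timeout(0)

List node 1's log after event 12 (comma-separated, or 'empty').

[1] propose(0,'w') → N0(coor t1 [-])
[2] deliver 0→1 → N1(part t1 [-])
[3] deliver 1→0 → ∅
[4] deliver 0→2 → N2(part t1 [-])
[5] deliver 2→0 → ∅
[6] deliver 0→3 → N3(part t1 [-])
[7] deliver 3→0 → N0(coor t1 [w])
[8] deliver 0→3 → N3(part t1 [w])
[9] deliver 0→1 → N1(part t1 [w])
[10] timeout(0) → N0(coor t2 [w])
[11] deliver 0→3 → N3(part t2 [w])
[12] deliver 3→0 → ∅

w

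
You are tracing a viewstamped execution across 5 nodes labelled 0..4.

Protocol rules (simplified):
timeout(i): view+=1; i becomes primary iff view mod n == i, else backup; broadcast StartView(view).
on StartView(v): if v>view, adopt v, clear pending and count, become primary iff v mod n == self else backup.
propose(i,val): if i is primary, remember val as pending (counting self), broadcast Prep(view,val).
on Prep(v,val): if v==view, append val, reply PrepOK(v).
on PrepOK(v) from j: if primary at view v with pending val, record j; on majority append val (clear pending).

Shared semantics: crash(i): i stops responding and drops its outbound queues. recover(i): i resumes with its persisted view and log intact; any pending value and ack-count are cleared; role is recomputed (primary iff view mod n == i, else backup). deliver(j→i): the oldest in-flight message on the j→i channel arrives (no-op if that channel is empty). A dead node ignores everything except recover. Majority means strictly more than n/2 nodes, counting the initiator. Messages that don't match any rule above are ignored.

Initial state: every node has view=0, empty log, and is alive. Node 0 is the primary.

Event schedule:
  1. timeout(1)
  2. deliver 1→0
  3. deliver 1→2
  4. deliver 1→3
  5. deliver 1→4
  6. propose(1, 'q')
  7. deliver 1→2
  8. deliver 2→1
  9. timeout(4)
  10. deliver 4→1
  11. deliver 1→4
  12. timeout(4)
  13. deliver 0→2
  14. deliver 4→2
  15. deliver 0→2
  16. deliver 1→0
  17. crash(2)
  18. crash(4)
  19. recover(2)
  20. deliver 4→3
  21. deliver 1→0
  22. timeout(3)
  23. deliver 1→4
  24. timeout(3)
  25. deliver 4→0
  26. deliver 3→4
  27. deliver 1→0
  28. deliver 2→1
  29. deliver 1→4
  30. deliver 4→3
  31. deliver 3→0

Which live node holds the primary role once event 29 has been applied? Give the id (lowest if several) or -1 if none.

1. timeout(1):  <1:prim v1 ->
2. deliver 1→0:  <0:back v1 ->
3. deliver 1→2:  <2:back v1 ->
4. deliver 1→3:  <3:back v1 ->
5. deliver 1→4:  <4:back v1 ->
6. propose(1,'q'):  nop
7. deliver 1→2:  <2:back v1 q>
8. deliver 2→1:  nop
9. timeout(4):  <4:back v2 ->
10. deliver 4→1:  <1:back v2 ->
11. deliver 1→4:  nop
12. timeout(4):  <4:back v3 ->
13. deliver 0→2:  nop
14. deliver 4→2:  <2:prim v2 q>
15. deliver 0→2:  nop
16. deliver 1→0:  <0:back v1 q>
17. crash(2):  <2:✗prim v2 q>
18. crash(4):  <4:✗back v3 ->
19. recover(2):  <2:prim v2 q>
20. deliver 4→3:  nop
21. deliver 1→0:  nop
22. timeout(3):  <3:back v2 ->
23. deliver 1→4:  nop
24. timeout(3):  <3:prim v3 ->
25. deliver 4→0:  nop
26. deliver 3→4:  nop
27. deliver 1→0:  nop
28. deliver 2→1:  nop
29. deliver 1→4:  nop

2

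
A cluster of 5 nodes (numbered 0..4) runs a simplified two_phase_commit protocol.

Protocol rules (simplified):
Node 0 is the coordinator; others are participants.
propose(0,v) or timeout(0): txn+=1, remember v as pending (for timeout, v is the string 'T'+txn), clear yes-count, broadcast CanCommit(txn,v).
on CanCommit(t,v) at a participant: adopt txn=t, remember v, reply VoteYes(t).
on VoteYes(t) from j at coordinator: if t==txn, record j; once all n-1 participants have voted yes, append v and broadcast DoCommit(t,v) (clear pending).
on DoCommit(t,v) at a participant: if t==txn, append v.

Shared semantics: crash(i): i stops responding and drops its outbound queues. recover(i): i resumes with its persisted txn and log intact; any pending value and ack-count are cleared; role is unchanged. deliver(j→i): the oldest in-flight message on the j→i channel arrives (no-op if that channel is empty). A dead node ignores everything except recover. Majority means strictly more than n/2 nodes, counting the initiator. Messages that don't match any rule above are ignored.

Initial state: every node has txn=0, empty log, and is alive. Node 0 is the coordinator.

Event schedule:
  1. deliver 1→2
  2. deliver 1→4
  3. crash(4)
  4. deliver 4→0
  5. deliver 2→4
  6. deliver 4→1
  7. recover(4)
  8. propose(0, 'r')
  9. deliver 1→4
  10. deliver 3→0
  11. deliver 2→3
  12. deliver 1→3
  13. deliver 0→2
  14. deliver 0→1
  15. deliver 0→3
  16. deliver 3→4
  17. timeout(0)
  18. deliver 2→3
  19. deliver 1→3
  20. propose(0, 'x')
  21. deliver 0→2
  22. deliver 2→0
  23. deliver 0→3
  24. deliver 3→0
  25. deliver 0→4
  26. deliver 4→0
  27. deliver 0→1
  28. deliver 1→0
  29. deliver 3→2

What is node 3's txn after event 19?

1. deliver 1→2:  nop
2. deliver 1→4:  nop
3. crash(4):  <4:✗part t0 ->
4. deliver 4→0:  nop
5. deliver 2→4:  nop
6. deliver 4→1:  nop
7. recover(4):  <4:part t0 ->
8. propose(0,'r'):  <0:coor t1 ->
9. deliver 1→4:  nop
10. deliver 3→0:  nop
11. deliver 2→3:  nop
12. deliver 1→3:  nop
13. deliver 0→2:  <2:part t1 ->
14. deliver 0→1:  <1:part t1 ->
15. deliver 0→3:  <3:part t1 ->
16. deliver 3→4:  nop
17. timeout(0):  <0:coor t2 ->
18. deliver 2→3:  nop
19. deliver 1→3:  nop

1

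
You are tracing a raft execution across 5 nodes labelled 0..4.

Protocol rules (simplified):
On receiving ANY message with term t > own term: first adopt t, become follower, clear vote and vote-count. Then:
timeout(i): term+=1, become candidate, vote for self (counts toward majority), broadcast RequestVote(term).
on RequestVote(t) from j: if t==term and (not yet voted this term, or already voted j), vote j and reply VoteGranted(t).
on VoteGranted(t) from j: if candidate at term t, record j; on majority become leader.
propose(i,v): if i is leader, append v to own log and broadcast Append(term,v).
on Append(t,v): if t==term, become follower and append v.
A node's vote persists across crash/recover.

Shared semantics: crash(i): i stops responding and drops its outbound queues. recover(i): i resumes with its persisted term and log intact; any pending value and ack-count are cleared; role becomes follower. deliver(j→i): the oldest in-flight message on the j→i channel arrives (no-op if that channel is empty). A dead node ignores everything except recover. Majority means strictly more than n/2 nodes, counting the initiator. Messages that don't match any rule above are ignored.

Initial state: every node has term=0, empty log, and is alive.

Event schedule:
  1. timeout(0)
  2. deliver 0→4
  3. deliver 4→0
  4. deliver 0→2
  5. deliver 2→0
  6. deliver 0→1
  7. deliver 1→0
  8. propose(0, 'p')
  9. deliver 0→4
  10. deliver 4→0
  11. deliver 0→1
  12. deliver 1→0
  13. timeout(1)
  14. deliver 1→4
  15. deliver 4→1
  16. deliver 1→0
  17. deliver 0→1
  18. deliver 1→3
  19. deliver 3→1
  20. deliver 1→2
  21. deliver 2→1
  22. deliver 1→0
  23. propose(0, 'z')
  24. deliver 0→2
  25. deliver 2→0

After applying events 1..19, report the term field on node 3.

[1] timeout(0) → N0(cand t1 [-])
[2] deliver 0→4 → N4(foll t1 [-])
[3] deliver 4→0 → ∅
[4] deliver 0→2 → N2(foll t1 [-])
[5] deliver 2→0 → N0(lead t1 [-])
[6] deliver 0→1 → N1(foll t1 [-])
[7] deliver 1→0 → ∅
[8] propose(0,'p') → N0(lead t1 [p])
[9] deliver 0→4 → N4(foll t1 [p])
[10] deliver 4→0 → ∅
[11] deliver 0→1 → N1(foll t1 [p])
[12] deliver 1→0 → ∅
[13] timeout(1) → N1(cand t2 [p])
[14] deliver 1→4 → N4(foll t2 [p])
[15] deliver 4→1 → ∅
[16] deliver 1→0 → N0(foll t2 [p])
[17] deliver 0→1 → N1(lead t2 [p])
[18] deliver 1→3 → N3(foll t2 [-])
[19] deliver 3→1 → ∅

2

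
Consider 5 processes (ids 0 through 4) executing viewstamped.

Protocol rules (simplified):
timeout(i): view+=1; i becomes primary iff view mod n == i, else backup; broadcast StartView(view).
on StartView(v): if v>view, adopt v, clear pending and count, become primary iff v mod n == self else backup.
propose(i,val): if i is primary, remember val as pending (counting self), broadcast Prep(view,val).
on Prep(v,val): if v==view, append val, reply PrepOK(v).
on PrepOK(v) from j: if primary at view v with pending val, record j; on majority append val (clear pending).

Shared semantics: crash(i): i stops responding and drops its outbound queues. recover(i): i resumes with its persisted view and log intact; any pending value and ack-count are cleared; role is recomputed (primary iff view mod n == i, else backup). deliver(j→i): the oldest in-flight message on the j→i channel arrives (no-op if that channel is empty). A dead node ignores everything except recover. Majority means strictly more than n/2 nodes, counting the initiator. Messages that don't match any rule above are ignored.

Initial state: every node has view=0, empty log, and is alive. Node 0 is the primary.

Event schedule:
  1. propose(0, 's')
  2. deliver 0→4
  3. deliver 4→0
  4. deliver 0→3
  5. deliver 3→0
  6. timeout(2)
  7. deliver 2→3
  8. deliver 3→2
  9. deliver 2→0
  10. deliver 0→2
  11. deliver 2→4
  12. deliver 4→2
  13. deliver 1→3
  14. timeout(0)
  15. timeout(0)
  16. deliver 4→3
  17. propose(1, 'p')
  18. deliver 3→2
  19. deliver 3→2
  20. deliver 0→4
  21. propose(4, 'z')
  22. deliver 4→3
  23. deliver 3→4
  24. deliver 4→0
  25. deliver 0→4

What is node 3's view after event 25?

1

e1 propose(0,'s'): ·
e2 deliver 0→4: 4[back,v=0,s]
e3 deliver 4→0: ·
e4 deliver 0→3: 3[back,v=0,s]
e5 deliver 3→0: 0[prim,v=0,s]
e6 timeout(2): 2[back,v=1,-]
e7 deliver 2→3: 3[back,v=1,s]
e8 deliver 3→2: ·
e9 deliver 2→0: 0[back,v=1,s]
e10 deliver 0→2: ·
e11 deliver 2→4: 4[back,v=1,s]
e12 deliver 4→2: ·
e13 deliver 1→3: ·
e14 timeout(0): 0[back,v=2,s]
e15 timeout(0): 0[back,v=3,s]
e16 deliver 4→3: ·
e17 propose(1,'p'): ·
e18 deliver 3→2: ·
e19 deliver 3→2: ·
e20 deliver 0→4: 4[back,v=2,s]
e21 propose(4,'z'): ·
e22 deliver 4→3: ·
e23 deliver 3→4: ·
e24 deliver 4→0: ·
e25 deliver 0→4: 4[back,v=3,s]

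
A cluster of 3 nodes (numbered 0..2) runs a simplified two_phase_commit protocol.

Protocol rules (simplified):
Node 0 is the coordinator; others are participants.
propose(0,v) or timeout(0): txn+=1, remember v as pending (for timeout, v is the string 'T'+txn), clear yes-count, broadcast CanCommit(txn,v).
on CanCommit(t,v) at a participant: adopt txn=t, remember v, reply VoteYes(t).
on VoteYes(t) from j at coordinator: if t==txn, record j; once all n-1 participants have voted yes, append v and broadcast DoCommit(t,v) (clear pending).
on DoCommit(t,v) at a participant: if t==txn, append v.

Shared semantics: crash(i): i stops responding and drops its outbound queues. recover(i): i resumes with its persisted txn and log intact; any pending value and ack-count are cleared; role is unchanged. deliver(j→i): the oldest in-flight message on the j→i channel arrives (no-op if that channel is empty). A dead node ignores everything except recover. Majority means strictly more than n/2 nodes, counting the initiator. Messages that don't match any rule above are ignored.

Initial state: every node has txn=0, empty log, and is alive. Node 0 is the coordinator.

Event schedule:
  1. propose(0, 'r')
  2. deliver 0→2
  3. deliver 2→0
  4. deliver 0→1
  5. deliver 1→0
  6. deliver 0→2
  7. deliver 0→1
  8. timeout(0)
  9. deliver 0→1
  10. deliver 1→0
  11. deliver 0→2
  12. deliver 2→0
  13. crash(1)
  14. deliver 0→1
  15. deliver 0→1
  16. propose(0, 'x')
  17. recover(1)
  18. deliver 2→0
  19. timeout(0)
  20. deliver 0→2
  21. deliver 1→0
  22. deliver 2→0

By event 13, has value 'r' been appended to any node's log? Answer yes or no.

yes

step 1 propose(0,'r'): 0={coor,t=1,log=-}
step 2 deliver 0→2: 2={part,t=1,log=-}
step 3 deliver 2→0: —
step 4 deliver 0→1: 1={part,t=1,log=-}
step 5 deliver 1→0: 0={coor,t=1,log=r}
step 6 deliver 0→2: 2={part,t=1,log=r}
step 7 deliver 0→1: 1={part,t=1,log=r}
step 8 timeout(0): 0={coor,t=2,log=r}
step 9 deliver 0→1: 1={part,t=2,log=r}
step 10 deliver 1→0: —
step 11 deliver 0→2: 2={part,t=2,log=r}
step 12 deliver 2→0: 0={coor,t=2,log=r,T2}
step 13 crash(1): 1={✗part,t=2,log=r}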